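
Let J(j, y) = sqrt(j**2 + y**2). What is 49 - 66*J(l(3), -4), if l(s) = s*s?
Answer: 49 - 66*sqrt(97) ≈ -601.02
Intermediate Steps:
l(s) = s**2
49 - 66*J(l(3), -4) = 49 - 66*sqrt((3**2)**2 + (-4)**2) = 49 - 66*sqrt(9**2 + 16) = 49 - 66*sqrt(81 + 16) = 49 - 66*sqrt(97)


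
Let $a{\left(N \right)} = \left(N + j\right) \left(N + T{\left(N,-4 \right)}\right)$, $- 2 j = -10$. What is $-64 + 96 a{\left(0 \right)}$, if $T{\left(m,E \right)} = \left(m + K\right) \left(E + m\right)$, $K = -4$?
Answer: $7616$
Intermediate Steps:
$T{\left(m,E \right)} = \left(-4 + m\right) \left(E + m\right)$ ($T{\left(m,E \right)} = \left(m - 4\right) \left(E + m\right) = \left(-4 + m\right) \left(E + m\right)$)
$j = 5$ ($j = \left(- \frac{1}{2}\right) \left(-10\right) = 5$)
$a{\left(N \right)} = \left(5 + N\right) \left(16 + N^{2} - 7 N\right)$ ($a{\left(N \right)} = \left(N + 5\right) \left(N - \left(-16 - N^{2} + 8 N\right)\right) = \left(5 + N\right) \left(N + \left(N^{2} + 16 - 4 N - 4 N\right)\right) = \left(5 + N\right) \left(N + \left(16 + N^{2} - 8 N\right)\right) = \left(5 + N\right) \left(16 + N^{2} - 7 N\right)$)
$-64 + 96 a{\left(0 \right)} = -64 + 96 \left(80 + 0^{3} - 0 - 2 \cdot 0^{2}\right) = -64 + 96 \left(80 + 0 + 0 - 0\right) = -64 + 96 \left(80 + 0 + 0 + 0\right) = -64 + 96 \cdot 80 = -64 + 7680 = 7616$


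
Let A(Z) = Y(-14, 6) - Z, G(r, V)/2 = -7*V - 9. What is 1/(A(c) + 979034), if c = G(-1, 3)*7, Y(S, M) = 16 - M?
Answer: 1/979464 ≈ 1.0210e-6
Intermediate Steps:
G(r, V) = -18 - 14*V (G(r, V) = 2*(-7*V - 9) = 2*(-9 - 7*V) = -18 - 14*V)
c = -420 (c = (-18 - 14*3)*7 = (-18 - 42)*7 = -60*7 = -420)
A(Z) = 10 - Z (A(Z) = (16 - 1*6) - Z = (16 - 6) - Z = 10 - Z)
1/(A(c) + 979034) = 1/((10 - 1*(-420)) + 979034) = 1/((10 + 420) + 979034) = 1/(430 + 979034) = 1/979464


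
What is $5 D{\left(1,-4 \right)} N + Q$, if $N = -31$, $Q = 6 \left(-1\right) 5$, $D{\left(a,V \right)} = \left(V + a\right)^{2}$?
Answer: $-1425$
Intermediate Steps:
$Q = -30$ ($Q = \left(-6\right) 5 = -30$)
$5 D{\left(1,-4 \right)} N + Q = 5 \left(-4 + 1\right)^{2} \left(-31\right) - 30 = 5 \left(-3\right)^{2} \left(-31\right) - 30 = 5 \cdot 9 \left(-31\right) - 30 = 45 \left(-31\right) - 30 = -1395 - 30 = -1425$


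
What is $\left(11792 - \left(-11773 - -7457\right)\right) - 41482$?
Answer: $-25374$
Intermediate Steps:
$\left(11792 - \left(-11773 - -7457\right)\right) - 41482 = \left(11792 - \left(-11773 + 7457\right)\right) - 41482 = \left(11792 - -4316\right) - 41482 = \left(11792 + 4316\right) - 41482 = 16108 - 41482 = -25374$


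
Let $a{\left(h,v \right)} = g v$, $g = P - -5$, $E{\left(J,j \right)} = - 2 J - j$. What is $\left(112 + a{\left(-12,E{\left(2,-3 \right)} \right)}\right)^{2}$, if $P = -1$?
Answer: $11664$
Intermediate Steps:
$E{\left(J,j \right)} = - j - 2 J$
$g = 4$ ($g = -1 - -5 = -1 + 5 = 4$)
$a{\left(h,v \right)} = 4 v$
$\left(112 + a{\left(-12,E{\left(2,-3 \right)} \right)}\right)^{2} = \left(112 + 4 \left(\left(-1\right) \left(-3\right) - 4\right)\right)^{2} = \left(112 + 4 \left(3 - 4\right)\right)^{2} = \left(112 + 4 \left(-1\right)\right)^{2} = \left(112 - 4\right)^{2} = 108^{2} = 11664$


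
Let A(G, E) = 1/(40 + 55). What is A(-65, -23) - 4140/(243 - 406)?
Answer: 393463/15485 ≈ 25.409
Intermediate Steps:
A(G, E) = 1/95
A(-65, -23) - 4140/(243 - 406) = 1/95 - 4140/(243 - 406) = 1/95 - 4140/(-163) = 1/95 - 4140*(-1/163) = 1/95 + 4140/163 = 393463/15485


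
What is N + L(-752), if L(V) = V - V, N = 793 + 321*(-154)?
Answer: -48641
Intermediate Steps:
N = -48641 (N = 793 - 49434 = -48641)
L(V) = 0
N + L(-752) = -48641 + 0 = -48641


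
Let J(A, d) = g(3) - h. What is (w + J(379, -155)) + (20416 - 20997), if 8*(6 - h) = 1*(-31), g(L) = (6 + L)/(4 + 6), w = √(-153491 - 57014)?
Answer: -23599/40 + I*√210505 ≈ -589.97 + 458.81*I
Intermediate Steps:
w = I*√210505 (w = √(-210505) = I*√210505 ≈ 458.81*I)
g(L) = ⅗ + L/10 (g(L) = (6 + L)/10 = (6 + L)*(⅒) = ⅗ + L/10)
h = 79/8 (h = 6 - (-31)/8 = 6 - ⅛*(-31) = 6 + 31/8 = 79/8 ≈ 9.8750)
J(A, d) = -359/40 (J(A, d) = (⅗ + (⅒)*3) - 1*79/8 = (⅗ + 3/10) - 79/8 = 9/10 - 79/8 = -359/40)
(w + J(379, -155)) + (20416 - 20997) = (I*√210505 - 359/40) + (20416 - 20997) = (-359/40 + I*√210505) - 581 = -23599/40 + I*√210505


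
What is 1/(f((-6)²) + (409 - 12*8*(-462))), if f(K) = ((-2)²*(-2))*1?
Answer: 1/44753 ≈ 2.2345e-5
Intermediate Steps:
f(K) = -8 (f(K) = (4*(-2))*1 = -8*1 = -8)
1/(f((-6)²) + (409 - 12*8*(-462))) = 1/(-8 + (409 - 12*8*(-462))) = 1/(-8 + (409 - 96*(-462))) = 1/(-8 + (409 + 44352)) = 1/(-8 + 44761) = 1/44753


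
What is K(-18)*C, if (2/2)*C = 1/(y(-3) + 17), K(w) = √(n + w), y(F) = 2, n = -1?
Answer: I*√19/19 ≈ 0.22942*I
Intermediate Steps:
K(w) = √(-1 + w)
C = 1/19 (C = 1/(2 + 17) = 1/19 ≈ 0.052632)
K(-18)*C = √(-1 - 18)*(1/19) = √(-19)*(1/19) = (I*√19)*(1/19) = I*√19/19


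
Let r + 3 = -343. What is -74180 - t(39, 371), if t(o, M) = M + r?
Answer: -74205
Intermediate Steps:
r = -346 (r = -3 - 343 = -346)
t(o, M) = -346 + M (t(o, M) = M - 346 = -346 + M)
-74180 - t(39, 371) = -74180 - (-346 + 371) = -74180 - 1*25 = -74180 - 25 = -74205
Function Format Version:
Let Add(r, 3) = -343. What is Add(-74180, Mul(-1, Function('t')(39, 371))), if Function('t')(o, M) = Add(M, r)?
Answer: -74205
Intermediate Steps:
r = -346 (r = Add(-3, -343) = -346)
Function('t')(o, M) = Add(-346, M) (Function('t')(o, M) = Add(M, -346) = Add(-346, M))
Add(-74180, Mul(-1, Function('t')(39, 371))) = Add(-74180, Mul(-1, Add(-346, 371))) = Add(-74180, Mul(-1, 25)) = Add(-74180, -25) = -74205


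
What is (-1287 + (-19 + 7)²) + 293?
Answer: -850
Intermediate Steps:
(-1287 + (-19 + 7)²) + 293 = (-1287 + (-12)²) + 293 = (-1287 + 144) + 293 = -1143 + 293 = -850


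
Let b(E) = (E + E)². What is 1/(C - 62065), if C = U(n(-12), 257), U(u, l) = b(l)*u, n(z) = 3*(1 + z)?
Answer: -1/8780533 ≈ -1.1389e-7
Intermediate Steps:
n(z) = 3 + 3*z
b(E) = 4*E² (b(E) = (2*E)² = 4*E²)
U(u, l) = 4*u*l² (U(u, l) = (4*l²)*u = 4*u*l²)
C = -8718468 (C = 4*(3 + 3*(-12))*257² = 4*(3 - 36)*66049 = 4*(-33)*66049 = -8718468)
1/(C - 62065) = 1/(-8718468 - 62065) = 1/(-8780533) = -1/8780533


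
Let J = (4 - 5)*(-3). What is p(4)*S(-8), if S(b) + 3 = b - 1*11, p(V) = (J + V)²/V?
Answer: -539/2 ≈ -269.50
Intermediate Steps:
J = 3 (J = -1*(-3) = 3)
p(V) = (3 + V)²/V
S(b) = -14 + b (S(b) = -3 + (b - 1*11) = -3 + (b - 11) = -3 + (-11 + b) = -14 + b)
p(4)*S(-8) = ((3 + 4)²/4)*(-14 - 8) = ((¼)*7²)*(-22) = ((¼)*49)*(-22) = (49/4)*(-22) = -539/2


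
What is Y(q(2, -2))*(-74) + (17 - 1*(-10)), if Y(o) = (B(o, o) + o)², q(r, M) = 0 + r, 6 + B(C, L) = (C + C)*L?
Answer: -1157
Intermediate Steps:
B(C, L) = -6 + 2*C*L (B(C, L) = -6 + (C + C)*L = -6 + (2*C)*L = -6 + 2*C*L)
q(r, M) = r
Y(o) = (-6 + o + 2*o²)² (Y(o) = ((-6 + 2*o*o) + o)² = ((-6 + 2*o²) + o)² = (-6 + o + 2*o²)²)
Y(q(2, -2))*(-74) + (17 - 1*(-10)) = (-6 + 2 + 2*2²)²*(-74) + (17 - 1*(-10)) = (-6 + 2 + 2*4)²*(-74) + (17 + 10) = (-6 + 2 + 8)²*(-74) + 27 = 4²*(-74) + 27 = 16*(-74) + 27 = -1184 + 27 = -1157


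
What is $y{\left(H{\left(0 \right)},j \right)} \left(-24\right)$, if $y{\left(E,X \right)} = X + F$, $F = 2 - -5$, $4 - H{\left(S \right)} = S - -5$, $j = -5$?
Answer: $-48$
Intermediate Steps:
$H{\left(S \right)} = -1 - S$ ($H{\left(S \right)} = 4 - \left(S - -5\right) = 4 - \left(S + 5\right) = 4 - \left(5 + S\right) = -1 - S$)
$F = 7$ ($F = 2 + 5 = 7$)
$y{\left(E,X \right)} = 7 + X$ ($y{\left(E,X \right)} = X + 7 = 7 + X$)
$y{\left(H{\left(0 \right)},j \right)} \left(-24\right) = \left(7 - 5\right) \left(-24\right) = 2 \left(-24\right) = -48$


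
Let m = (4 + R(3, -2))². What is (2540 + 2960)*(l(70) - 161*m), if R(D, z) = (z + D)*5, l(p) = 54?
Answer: -71428500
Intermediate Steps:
R(D, z) = 5*D + 5*z (R(D, z) = (D + z)*5 = 5*D + 5*z)
m = 81 (m = (4 + (5*3 + 5*(-2)))² = (4 + (15 - 10))² = (4 + 5)² = 9² = 81)
(2540 + 2960)*(l(70) - 161*m) = (2540 + 2960)*(54 - 161*81) = 5500*(54 - 13041) = 5500*(-12987) = -71428500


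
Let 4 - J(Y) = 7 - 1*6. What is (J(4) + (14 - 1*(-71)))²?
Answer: 7744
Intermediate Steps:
J(Y) = 3 (J(Y) = 4 - (7 - 1*6) = 4 - (7 - 6) = 4 - 1*1 = 4 - 1 = 3)
(J(4) + (14 - 1*(-71)))² = (3 + (14 - 1*(-71)))² = (3 + (14 + 71))² = (3 + 85)² = 88² = 7744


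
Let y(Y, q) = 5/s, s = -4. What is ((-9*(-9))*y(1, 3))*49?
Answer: -19845/4 ≈ -4961.3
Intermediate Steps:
y(Y, q) = -5/4 (y(Y, q) = 5/(-4) = 5*(-1/4) = -5/4)
((-9*(-9))*y(1, 3))*49 = (-9*(-9)*(-5/4))*49 = (81*(-5/4))*49 = -405/4*49 = -19845/4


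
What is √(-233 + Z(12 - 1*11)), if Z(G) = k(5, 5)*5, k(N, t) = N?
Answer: 4*I*√13 ≈ 14.422*I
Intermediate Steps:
Z(G) = 25 (Z(G) = 5*5 = 25)
√(-233 + Z(12 - 1*11)) = √(-233 + 25) = √(-208) = 4*I*√13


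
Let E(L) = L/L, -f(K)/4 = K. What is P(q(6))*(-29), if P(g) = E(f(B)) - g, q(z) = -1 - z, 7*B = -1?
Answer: -232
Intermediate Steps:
B = -⅐ (B = (⅐)*(-1) = -⅐ ≈ -0.14286)
f(K) = -4*K
E(L) = 1
P(g) = 1 - g
P(q(6))*(-29) = (1 - (-1 - 1*6))*(-29) = (1 - (-1 - 6))*(-29) = (1 - 1*(-7))*(-29) = (1 + 7)*(-29) = 8*(-29) = -232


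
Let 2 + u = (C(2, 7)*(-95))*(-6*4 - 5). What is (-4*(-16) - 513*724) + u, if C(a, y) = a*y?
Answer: -332780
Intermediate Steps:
u = 38568 (u = -2 + ((2*7)*(-95))*(-6*4 - 5) = -2 + (14*(-95))*(-24 - 5) = -2 - 1330*(-29) = -2 + 38570 = 38568)
(-4*(-16) - 513*724) + u = (-4*(-16) - 513*724) + 38568 = (64 - 371412) + 38568 = -371348 + 38568 = -332780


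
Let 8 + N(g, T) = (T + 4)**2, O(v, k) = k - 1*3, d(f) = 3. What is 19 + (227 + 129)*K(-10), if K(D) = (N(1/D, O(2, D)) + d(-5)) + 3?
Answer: 28143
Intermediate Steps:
O(v, k) = -3 + k (O(v, k) = k - 3 = -3 + k)
N(g, T) = -8 + (4 + T)**2 (N(g, T) = -8 + (T + 4)**2 = -8 + (4 + T)**2)
K(D) = -2 + (1 + D)**2 (K(D) = ((-8 + (4 + (-3 + D))**2) + 3) + 3 = ((-8 + (1 + D)**2) + 3) + 3 = (-5 + (1 + D)**2) + 3 = -2 + (1 + D)**2)
19 + (227 + 129)*K(-10) = 19 + (227 + 129)*(-2 + (1 - 10)**2) = 19 + 356*(-2 + (-9)**2) = 19 + 356*(-2 + 81) = 19 + 356*79 = 19 + 28124 = 28143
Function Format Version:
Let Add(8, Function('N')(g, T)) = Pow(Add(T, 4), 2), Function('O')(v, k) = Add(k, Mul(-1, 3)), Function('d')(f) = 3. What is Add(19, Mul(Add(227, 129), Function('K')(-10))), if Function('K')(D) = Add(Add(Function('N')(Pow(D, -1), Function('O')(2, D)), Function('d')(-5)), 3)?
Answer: 28143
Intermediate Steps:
Function('O')(v, k) = Add(-3, k) (Function('O')(v, k) = Add(k, -3) = Add(-3, k))
Function('N')(g, T) = Add(-8, Pow(Add(4, T), 2)) (Function('N')(g, T) = Add(-8, Pow(Add(T, 4), 2)) = Add(-8, Pow(Add(4, T), 2)))
Function('K')(D) = Add(-2, Pow(Add(1, D), 2)) (Function('K')(D) = Add(Add(Add(-8, Pow(Add(4, Add(-3, D)), 2)), 3), 3) = Add(Add(Add(-8, Pow(Add(1, D), 2)), 3), 3) = Add(Add(-5, Pow(Add(1, D), 2)), 3) = Add(-2, Pow(Add(1, D), 2)))
Add(19, Mul(Add(227, 129), Function('K')(-10))) = Add(19, Mul(Add(227, 129), Add(-2, Pow(Add(1, -10), 2)))) = Add(19, Mul(356, Add(-2, Pow(-9, 2)))) = Add(19, Mul(356, Add(-2, 81))) = Add(19, Mul(356, 79)) = Add(19, 28124) = 28143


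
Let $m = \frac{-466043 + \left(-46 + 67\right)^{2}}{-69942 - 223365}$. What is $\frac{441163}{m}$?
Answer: $\frac{129396196041}{465602} \approx 2.7791 \cdot 10^{5}$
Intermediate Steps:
$m = \frac{465602}{293307}$ ($m = \frac{-466043 + 21^{2}}{-293307} = \left(-466043 + 441\right) \left(- \frac{1}{293307}\right) = \left(-465602\right) \left(- \frac{1}{293307}\right) = \frac{465602}{293307} \approx 1.5874$)
$\frac{441163}{m} = \frac{441163}{\frac{465602}{293307}} = 441163 \cdot \frac{293307}{465602} = \frac{129396196041}{465602}$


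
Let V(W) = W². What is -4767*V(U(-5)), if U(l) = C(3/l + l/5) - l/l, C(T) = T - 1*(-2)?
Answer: -42903/25 ≈ -1716.1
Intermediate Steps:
C(T) = 2 + T (C(T) = T + 2 = 2 + T)
U(l) = 1 + 3/l + l/5 (U(l) = (2 + (3/l + l/5)) - l/l = (2 + (3/l + l*(⅕))) - 1*1 = (2 + (3/l + l/5)) - 1 = (2 + 3/l + l/5) - 1 = 1 + 3/l + l/5)
-4767*V(U(-5)) = -4767*(1 + 3/(-5) + (⅕)*(-5))² = -4767*(1 + 3*(-⅕) - 1)² = -4767*(1 - ⅗ - 1)² = -4767*(-⅗)² = -4767*9/25 = -42903/25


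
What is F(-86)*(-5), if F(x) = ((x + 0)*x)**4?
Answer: -14960896355329280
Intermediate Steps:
F(x) = x**8 (F(x) = (x*x)**4 = (x**2)**4 = x**8)
F(-86)*(-5) = (-86)**8*(-5) = 2992179271065856*(-5) = -14960896355329280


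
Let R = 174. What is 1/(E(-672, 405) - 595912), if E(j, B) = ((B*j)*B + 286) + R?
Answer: -1/110820252 ≈ -9.0236e-9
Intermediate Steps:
E(j, B) = 460 + j*B**2 (E(j, B) = ((B*j)*B + 286) + 174 = (j*B**2 + 286) + 174 = (286 + j*B**2) + 174 = 460 + j*B**2)
1/(E(-672, 405) - 595912) = 1/((460 - 672*405**2) - 595912) = 1/((460 - 672*164025) - 595912) = 1/((460 - 110224800) - 595912) = 1/(-110224340 - 595912) = 1/(-110820252) = -1/110820252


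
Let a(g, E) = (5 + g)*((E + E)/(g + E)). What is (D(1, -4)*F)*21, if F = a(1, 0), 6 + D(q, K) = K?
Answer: 0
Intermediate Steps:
a(g, E) = 2*E*(5 + g)/(E + g) (a(g, E) = (5 + g)*((2*E)/(E + g)) = (5 + g)*(2*E/(E + g)) = 2*E*(5 + g)/(E + g))
D(q, K) = -6 + K
F = 0 (F = 2*0*(5 + 1)/(0 + 1) = 2*0*6/1 = 2*0*1*6 = 0)
(D(1, -4)*F)*21 = ((-6 - 4)*0)*21 = -10*0*21 = 0*21 = 0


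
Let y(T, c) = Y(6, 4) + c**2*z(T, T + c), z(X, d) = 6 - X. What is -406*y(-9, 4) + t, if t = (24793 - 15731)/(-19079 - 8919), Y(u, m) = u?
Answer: -1398168655/13999 ≈ -99876.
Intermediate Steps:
t = -4531/13999 (t = 9062/(-27998) = 9062*(-1/27998) = -4531/13999 ≈ -0.32367)
y(T, c) = 6 + c**2*(6 - T)
-406*y(-9, 4) + t = -406*(6 + 4**2*(6 - 1*(-9))) - 4531/13999 = -406*(6 + 16*(6 + 9)) - 4531/13999 = -406*(6 + 16*15) - 4531/13999 = -406*(6 + 240) - 4531/13999 = -406*246 - 4531/13999 = -99876 - 4531/13999 = -1398168655/13999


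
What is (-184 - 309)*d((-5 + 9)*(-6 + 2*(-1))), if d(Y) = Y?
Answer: 15776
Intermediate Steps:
(-184 - 309)*d((-5 + 9)*(-6 + 2*(-1))) = (-184 - 309)*((-5 + 9)*(-6 + 2*(-1))) = -1972*(-6 - 2) = -1972*(-8) = -493*(-32) = 15776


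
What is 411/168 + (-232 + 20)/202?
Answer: 7901/5656 ≈ 1.3969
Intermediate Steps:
411/168 + (-232 + 20)/202 = 411*(1/168) - 212*1/202 = 137/56 - 106/101 = 7901/5656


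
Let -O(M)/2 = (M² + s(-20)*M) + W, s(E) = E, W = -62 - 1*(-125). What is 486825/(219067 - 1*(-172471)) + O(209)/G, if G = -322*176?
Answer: 522955047/198118228 ≈ 2.6396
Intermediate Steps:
W = 63 (W = -62 + 125 = 63)
G = -56672
O(M) = -126 - 2*M² + 40*M (O(M) = -2*((M² - 20*M) + 63) = -2*(63 + M² - 20*M) = -126 - 2*M² + 40*M)
486825/(219067 - 1*(-172471)) + O(209)/G = 486825/(219067 - 1*(-172471)) + (-126 - 2*209² + 40*209)/(-56672) = 486825/(219067 + 172471) + (-126 - 2*43681 + 8360)*(-1/56672) = 486825/391538 + (-126 - 87362 + 8360)*(-1/56672) = 486825*(1/391538) - 79128*(-1/56672) = 486825/391538 + 1413/1012 = 522955047/198118228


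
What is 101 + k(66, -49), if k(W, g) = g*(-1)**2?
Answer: 52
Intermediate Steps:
k(W, g) = g (k(W, g) = g*1 = g)
101 + k(66, -49) = 101 - 49 = 52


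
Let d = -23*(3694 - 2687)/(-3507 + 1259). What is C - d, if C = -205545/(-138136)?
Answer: -171081421/19408108 ≈ -8.8149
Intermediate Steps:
C = 205545/138136 (C = -205545*(-1/138136) = 205545/138136 ≈ 1.4880)
d = 23161/2248 (d = -23161/(-2248) = -23161*(-1)/2248 = -23*(-1007/2248) = 23161/2248 ≈ 10.303)
C - d = 205545/138136 - 1*23161/2248 = 205545/138136 - 23161/2248 = -171081421/19408108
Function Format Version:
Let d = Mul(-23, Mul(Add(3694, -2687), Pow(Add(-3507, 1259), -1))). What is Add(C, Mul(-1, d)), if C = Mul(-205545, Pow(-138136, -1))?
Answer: Rational(-171081421, 19408108) ≈ -8.8149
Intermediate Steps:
C = Rational(205545, 138136) (C = Mul(-205545, Rational(-1, 138136)) = Rational(205545, 138136) ≈ 1.4880)
d = Rational(23161, 2248) (d = Mul(-23, Mul(1007, Pow(-2248, -1))) = Mul(-23, Mul(1007, Rational(-1, 2248))) = Mul(-23, Rational(-1007, 2248)) = Rational(23161, 2248) ≈ 10.303)
Add(C, Mul(-1, d)) = Add(Rational(205545, 138136), Mul(-1, Rational(23161, 2248))) = Add(Rational(205545, 138136), Rational(-23161, 2248)) = Rational(-171081421, 19408108)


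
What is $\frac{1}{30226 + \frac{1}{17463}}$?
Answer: $\frac{17463}{527836639} \approx 3.3084 \cdot 10^{-5}$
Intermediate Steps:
$\frac{1}{30226 + \frac{1}{17463}} = \frac{1}{\frac{527836639}{17463}} = \frac{17463}{527836639}$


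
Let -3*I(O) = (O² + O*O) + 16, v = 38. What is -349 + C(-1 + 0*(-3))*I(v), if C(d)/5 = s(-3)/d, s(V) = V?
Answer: -14869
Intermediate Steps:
I(O) = -16/3 - 2*O²/3 (I(O) = -((O² + O*O) + 16)/3 = -((O² + O²) + 16)/3 = -(2*O² + 16)/3 = -(16 + 2*O²)/3 = -16/3 - 2*O²/3)
C(d) = -15/d (C(d) = 5*(-3/d) = -15/d)
-349 + C(-1 + 0*(-3))*I(v) = -349 + (-15/(-1 + 0*(-3)))*(-16/3 - ⅔*38²) = -349 + (-15/(-1 + 0))*(-16/3 - ⅔*1444) = -349 + (-15/(-1))*(-16/3 - 2888/3) = -349 - 15*(-1)*(-968) = -349 + 15*(-968) = -349 - 14520 = -14869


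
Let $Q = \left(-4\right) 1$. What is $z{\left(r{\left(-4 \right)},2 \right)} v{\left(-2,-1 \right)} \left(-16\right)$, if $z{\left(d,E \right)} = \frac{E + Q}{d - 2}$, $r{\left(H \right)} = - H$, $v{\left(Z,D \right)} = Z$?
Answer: $-32$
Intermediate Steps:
$Q = -4$
$z{\left(d,E \right)} = \frac{-4 + E}{-2 + d}$ ($z{\left(d,E \right)} = \frac{E - 4}{d - 2} = \frac{-4 + E}{-2 + d}$)
$z{\left(r{\left(-4 \right)},2 \right)} v{\left(-2,-1 \right)} \left(-16\right) = \frac{-4 + 2}{-2 - -4} \left(-2\right) \left(-16\right) = \frac{1}{-2 + 4} \left(-2\right) \left(-2\right) \left(-16\right) = \frac{1}{2} \left(-2\right) \left(-2\right) \left(-16\right) = \left(-1\right) \left(-2\right) \left(-16\right) = 2 \left(-16\right) = -32$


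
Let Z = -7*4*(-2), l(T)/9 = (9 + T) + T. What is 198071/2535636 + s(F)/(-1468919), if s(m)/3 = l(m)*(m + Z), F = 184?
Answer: -5903507067311/3724643897484 ≈ -1.5850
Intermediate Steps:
l(T) = 81 + 18*T (l(T) = 9*((9 + T) + T) = 9*(9 + 2*T) = 81 + 18*T)
Z = 56 (Z = -28*(-2) = 56)
s(m) = 3*(56 + m)*(81 + 18*m) (s(m) = 3*((81 + 18*m)*(m + 56)) = 3*((81 + 18*m)*(56 + m)) = 3*((56 + m)*(81 + 18*m)) = 3*(56 + m)*(81 + 18*m))
198071/2535636 + s(F)/(-1468919) = 198071/2535636 + (27*(9 + 2*184)*(56 + 184))/(-1468919) = 198071*(1/2535636) + (27*(9 + 368)*240)*(-1/1468919) = 198071/2535636 + (27*377*240)*(-1/1468919) = 198071/2535636 + 2442960*(-1/1468919) = 198071/2535636 - 2442960/1468919 = -5903507067311/3724643897484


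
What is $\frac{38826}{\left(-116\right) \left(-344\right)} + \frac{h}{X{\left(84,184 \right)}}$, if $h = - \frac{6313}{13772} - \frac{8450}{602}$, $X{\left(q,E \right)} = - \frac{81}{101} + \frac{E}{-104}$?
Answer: $\frac{2682813956073}{405848500288} \approx 6.6104$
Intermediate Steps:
$X{\left(q,E \right)} = - \frac{81}{101} - \frac{E}{104}$ ($X{\left(q,E \right)} = \left(-81\right) \frac{1}{101} + E \left(- \frac{1}{104}\right) = - \frac{81}{101} - \frac{E}{104}$)
$h = - \frac{60086913}{4145372}$ ($h = \left(-6313\right) \frac{1}{13772} - \frac{4225}{301} = - \frac{6313}{13772} - \frac{4225}{301} = - \frac{60086913}{4145372} \approx -14.495$)
$\frac{38826}{\left(-116\right) \left(-344\right)} + \frac{h}{X{\left(84,184 \right)}} = \frac{38826}{\left(-116\right) \left(-344\right)} - \frac{60086913}{4145372 \left(- \frac{81}{101} - \frac{23}{13}\right)} = \frac{38826}{39904} - \frac{60086913}{4145372 \left(- \frac{81}{101} - \frac{23}{13}\right)} = 38826 \cdot \frac{1}{39904} - \frac{60086913}{4145372 \left(- \frac{3376}{1313}\right)} = \frac{19413}{19952} - - \frac{78894116769}{13994775872} = \frac{19413}{19952} + \frac{78894116769}{13994775872} = \frac{2682813956073}{405848500288}$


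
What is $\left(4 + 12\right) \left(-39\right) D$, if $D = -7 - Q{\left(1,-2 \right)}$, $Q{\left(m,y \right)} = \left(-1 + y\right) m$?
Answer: $2496$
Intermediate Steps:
$Q{\left(m,y \right)} = m \left(-1 + y\right)$
$D = -4$ ($D = -7 - 1 \left(-1 - 2\right) = -7 - 1 \left(-3\right) = -7 - -3 = -7 + 3 = -4$)
$\left(4 + 12\right) \left(-39\right) D = \left(4 + 12\right) \left(-39\right) \left(-4\right) = 16 \left(-39\right) \left(-4\right) = \left(-624\right) \left(-4\right) = 2496$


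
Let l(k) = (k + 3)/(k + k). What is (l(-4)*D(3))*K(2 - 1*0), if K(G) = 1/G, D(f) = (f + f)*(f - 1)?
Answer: ¾ ≈ 0.75000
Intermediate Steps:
l(k) = (3 + k)/(2*k) (l(k) = (3 + k)/((2*k)) = (3 + k)*(1/(2*k)) = (3 + k)/(2*k))
D(f) = 2*f*(-1 + f) (D(f) = (2*f)*(-1 + f) = 2*f*(-1 + f))
K(G) = 1/G
(l(-4)*D(3))*K(2 - 1*0) = (((½)*(3 - 4)/(-4))*(2*3*(-1 + 3)))/(2 - 1*0) = (((½)*(-¼)*(-1))*(2*3*2))/(2 + 0) = ((⅛)*12)/2 = (3/2)*(½) = ¾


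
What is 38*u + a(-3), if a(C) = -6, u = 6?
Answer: 222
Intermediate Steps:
38*u + a(-3) = 38*6 - 6 = 228 - 6 = 222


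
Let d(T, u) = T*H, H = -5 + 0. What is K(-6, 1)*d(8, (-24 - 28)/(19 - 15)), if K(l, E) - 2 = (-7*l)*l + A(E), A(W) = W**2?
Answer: 9960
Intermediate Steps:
H = -5
K(l, E) = 2 + E**2 - 7*l**2 (K(l, E) = 2 + ((-7*l)*l + E**2) = 2 + (-7*l**2 + E**2) = 2 + (E**2 - 7*l**2) = 2 + E**2 - 7*l**2)
d(T, u) = -5*T (d(T, u) = T*(-5) = -5*T)
K(-6, 1)*d(8, (-24 - 28)/(19 - 15)) = (2 + 1**2 - 7*(-6)**2)*(-5*8) = (2 + 1 - 7*36)*(-40) = (2 + 1 - 252)*(-40) = -249*(-40) = 9960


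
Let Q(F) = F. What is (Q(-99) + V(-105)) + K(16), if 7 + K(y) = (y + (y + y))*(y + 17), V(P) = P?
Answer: 1373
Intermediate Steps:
K(y) = -7 + 3*y*(17 + y) (K(y) = -7 + (y + (y + y))*(y + 17) = -7 + (y + 2*y)*(17 + y) = -7 + (3*y)*(17 + y) = -7 + 3*y*(17 + y))
(Q(-99) + V(-105)) + K(16) = (-99 - 105) + (-7 + 3*16**2 + 51*16) = -204 + (-7 + 3*256 + 816) = -204 + (-7 + 768 + 816) = -204 + 1577 = 1373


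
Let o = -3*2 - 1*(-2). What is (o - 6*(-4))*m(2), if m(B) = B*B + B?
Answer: 120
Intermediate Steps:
m(B) = B + B² (m(B) = B² + B = B + B²)
o = -4 (o = -6 + 2 = -4)
(o - 6*(-4))*m(2) = (-4 - 6*(-4))*(2*(1 + 2)) = (-4 + 24)*(2*3) = 20*6 = 120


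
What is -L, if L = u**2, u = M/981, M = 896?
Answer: -802816/962361 ≈ -0.83422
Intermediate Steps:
u = 896/981 ≈ 0.91335
L = 802816/962361 (L = (896/981)**2 = 802816/962361 ≈ 0.83422)
-L = -1*802816/962361 = -802816/962361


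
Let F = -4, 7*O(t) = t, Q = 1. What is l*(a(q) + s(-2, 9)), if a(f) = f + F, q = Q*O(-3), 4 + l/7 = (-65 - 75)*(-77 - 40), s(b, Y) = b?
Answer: -736920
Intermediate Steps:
O(t) = t/7
l = 114632 (l = -28 + 7*((-65 - 75)*(-77 - 40)) = -28 + 7*(-140*(-117)) = -28 + 7*16380 = -28 + 114660 = 114632)
q = -3/7 (q = 1*((⅐)*(-3)) = 1*(-3/7) = -3/7 ≈ -0.42857)
a(f) = -4 + f (a(f) = f - 4 = -4 + f)
l*(a(q) + s(-2, 9)) = 114632*((-4 - 3/7) - 2) = 114632*(-31/7 - 2) = 114632*(-45/7) = -736920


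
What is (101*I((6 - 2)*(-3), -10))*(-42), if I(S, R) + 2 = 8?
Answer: -25452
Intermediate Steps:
I(S, R) = 6 (I(S, R) = -2 + 8 = 6)
(101*I((6 - 2)*(-3), -10))*(-42) = (101*6)*(-42) = 606*(-42) = -25452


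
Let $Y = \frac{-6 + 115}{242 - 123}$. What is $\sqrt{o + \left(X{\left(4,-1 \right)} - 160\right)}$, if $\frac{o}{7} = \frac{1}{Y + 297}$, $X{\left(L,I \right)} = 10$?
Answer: $\frac{i \sqrt{47124278521}}{17726} \approx 12.246 i$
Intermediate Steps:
$Y = \frac{109}{119} \approx 0.91597$
$o = \frac{833}{35452}$ ($o = \frac{7}{\frac{109}{119} + 297} = \frac{7}{\frac{35452}{119}} = 7 \cdot \frac{119}{35452} = \frac{833}{35452} \approx 0.023497$)
$\sqrt{o + \left(X{\left(4,-1 \right)} - 160\right)} = \sqrt{\frac{833}{35452} + \left(10 - 160\right)} = \sqrt{\frac{833}{35452} - 150} = \sqrt{- \frac{5316967}{35452}} = \frac{i \sqrt{47124278521}}{17726}$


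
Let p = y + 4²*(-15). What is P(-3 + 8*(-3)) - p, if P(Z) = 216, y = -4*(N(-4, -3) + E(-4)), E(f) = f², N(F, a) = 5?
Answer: 540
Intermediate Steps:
y = -84 (y = -4*(5 + (-4)²) = -4*(5 + 16) = -4*21 = -84)
p = -324 (p = -84 + 4²*(-15) = -84 + 16*(-15) = -84 - 240 = -324)
P(-3 + 8*(-3)) - p = 216 - 1*(-324) = 216 + 324 = 540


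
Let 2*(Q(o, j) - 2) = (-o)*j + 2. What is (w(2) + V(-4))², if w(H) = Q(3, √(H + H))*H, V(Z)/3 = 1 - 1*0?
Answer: 9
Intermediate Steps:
V(Z) = 3 (V(Z) = 3*(1 - 1*0) = 3*(1 + 0) = 3*1 = 3)
Q(o, j) = 3 - j*o/2 (Q(o, j) = 2 + ((-o)*j + 2)/2 = 2 + (-j*o + 2)/2 = 2 + (2 - j*o)/2 = 2 + (1 - j*o/2) = 3 - j*o/2)
w(H) = H*(3 - 3*√2*√H/2) (w(H) = (3 - ½*√(H + H)*3)*H = (3 - ½*√(2*H)*3)*H = (3 - ½*√2*√H*3)*H = (3 - 3*√2*√H/2)*H = H*(3 - 3*√2*√H/2))
(w(2) + V(-4))² = ((3*2 - 3*√2*2^(3/2)/2) + 3)² = ((6 - 3*√2*2*√2/2) + 3)² = ((6 - 6) + 3)² = (0 + 3)² = 3² = 9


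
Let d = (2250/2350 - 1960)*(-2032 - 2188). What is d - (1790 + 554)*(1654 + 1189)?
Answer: 75348876/47 ≈ 1.6032e+6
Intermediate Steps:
d = 388556500/47 (d = (2250*(1/2350) - 1960)*(-4220) = (45/47 - 1960)*(-4220) = -92075/47*(-4220) = 388556500/47 ≈ 8.2672e+6)
d - (1790 + 554)*(1654 + 1189) = 388556500/47 - (1790 + 554)*(1654 + 1189) = 388556500/47 - 2344*2843 = 388556500/47 - 1*6663992 = 388556500/47 - 6663992 = 75348876/47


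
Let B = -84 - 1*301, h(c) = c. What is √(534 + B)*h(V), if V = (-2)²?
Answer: 4*√149 ≈ 48.826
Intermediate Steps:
V = 4
B = -385 (B = -84 - 301 = -385)
√(534 + B)*h(V) = √(534 - 385)*4 = √149*4 = 4*√149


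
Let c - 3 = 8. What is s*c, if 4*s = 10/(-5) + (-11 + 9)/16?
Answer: -187/32 ≈ -5.8438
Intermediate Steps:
c = 11 (c = 3 + 8 = 11)
s = -17/32 (s = (10/(-5) + (-11 + 9)/16)/4 = (10*(-⅕) - 2*1/16)/4 = (-2 - ⅛)/4 = (¼)*(-17/8) = -17/32 ≈ -0.53125)
s*c = -17/32*11 = -187/32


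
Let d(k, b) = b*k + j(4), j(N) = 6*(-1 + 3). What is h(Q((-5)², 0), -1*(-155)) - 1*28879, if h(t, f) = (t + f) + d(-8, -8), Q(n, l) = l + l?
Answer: -28648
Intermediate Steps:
j(N) = 12 (j(N) = 6*2 = 12)
d(k, b) = 12 + b*k (d(k, b) = b*k + 12 = 12 + b*k)
Q(n, l) = 2*l
h(t, f) = 76 + f + t (h(t, f) = (t + f) + (12 - 8*(-8)) = (f + t) + (12 + 64) = (f + t) + 76 = 76 + f + t)
h(Q((-5)², 0), -1*(-155)) - 1*28879 = (76 - 1*(-155) + 2*0) - 1*28879 = (76 + 155 + 0) - 28879 = 231 - 28879 = -28648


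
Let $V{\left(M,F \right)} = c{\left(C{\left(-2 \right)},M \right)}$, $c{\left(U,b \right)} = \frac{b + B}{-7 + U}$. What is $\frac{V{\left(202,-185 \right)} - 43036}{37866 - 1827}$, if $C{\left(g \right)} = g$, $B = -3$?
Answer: $- \frac{387523}{324351} \approx -1.1948$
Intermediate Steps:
$c{\left(U,b \right)} = \frac{-3 + b}{-7 + U}$ ($c{\left(U,b \right)} = \frac{b - 3}{-7 + U} = \frac{-3 + b}{-7 + U}$)
$V{\left(M,F \right)} = \frac{1}{3} - \frac{M}{9}$ ($V{\left(M,F \right)} = \frac{-3 + M}{-7 - 2} = \frac{-3 + M}{-9} = - \frac{-3 + M}{9} = \frac{1}{3} - \frac{M}{9}$)
$\frac{V{\left(202,-185 \right)} - 43036}{37866 - 1827} = \frac{\left(\frac{1}{3} - \frac{202}{9}\right) - 43036}{37866 - 1827} = \frac{\left(\frac{1}{3} - \frac{202}{9}\right) - 43036}{36039} = \left(- \frac{199}{9} - 43036\right) \frac{1}{36039} = \left(- \frac{387523}{9}\right) \frac{1}{36039} = - \frac{387523}{324351}$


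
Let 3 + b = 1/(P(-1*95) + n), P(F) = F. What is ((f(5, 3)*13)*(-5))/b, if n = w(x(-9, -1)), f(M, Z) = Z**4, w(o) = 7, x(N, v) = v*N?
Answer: 92664/53 ≈ 1748.4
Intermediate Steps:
x(N, v) = N*v
n = 7
b = -265/88 (b = -3 + 1/(-1*95 + 7) = -3 + 1/(-95 + 7) = -3 + 1/(-88) = -3 - 1/88 = -265/88 ≈ -3.0114)
((f(5, 3)*13)*(-5))/b = ((3**4*13)*(-5))/(-265/88) = ((81*13)*(-5))*(-88/265) = (1053*(-5))*(-88/265) = -5265*(-88/265) = 92664/53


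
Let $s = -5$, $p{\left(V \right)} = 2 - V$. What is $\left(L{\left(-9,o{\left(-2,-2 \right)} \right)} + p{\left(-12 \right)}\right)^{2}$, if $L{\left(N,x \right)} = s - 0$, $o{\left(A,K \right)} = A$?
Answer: $81$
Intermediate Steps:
$L{\left(N,x \right)} = -5$ ($L{\left(N,x \right)} = -5 - 0 = -5 + 0 = -5$)
$\left(L{\left(-9,o{\left(-2,-2 \right)} \right)} + p{\left(-12 \right)}\right)^{2} = \left(-5 + \left(2 - -12\right)\right)^{2} = \left(-5 + \left(2 + 12\right)\right)^{2} = \left(-5 + 14\right)^{2} = 9^{2} = 81$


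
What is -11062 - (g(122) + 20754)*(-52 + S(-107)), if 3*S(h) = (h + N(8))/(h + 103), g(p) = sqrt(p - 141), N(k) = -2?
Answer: 1759261/2 + 515*I*sqrt(19)/12 ≈ 8.7963e+5 + 187.07*I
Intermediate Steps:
g(p) = sqrt(-141 + p)
S(h) = (-2 + h)/(3*(103 + h)) (S(h) = ((h - 2)/(h + 103))/3 = ((-2 + h)/(103 + h))/3 = (-2 + h)/(3*(103 + h)))
-11062 - (g(122) + 20754)*(-52 + S(-107)) = -11062 - (sqrt(-141 + 122) + 20754)*(-52 + (-2 - 107)/(3*(103 - 107))) = -11062 - (sqrt(-19) + 20754)*(-52 + (1/3)*(-109)/(-4)) = -11062 - (I*sqrt(19) + 20754)*(-52 + (1/3)*(-1/4)*(-109)) = -11062 - (20754 + I*sqrt(19))*(-52 + 109/12) = -11062 - (20754 + I*sqrt(19))*(-515)/12 = -11062 - (-1781385/2 - 515*I*sqrt(19)/12) = -11062 + (1781385/2 + 515*I*sqrt(19)/12) = 1759261/2 + 515*I*sqrt(19)/12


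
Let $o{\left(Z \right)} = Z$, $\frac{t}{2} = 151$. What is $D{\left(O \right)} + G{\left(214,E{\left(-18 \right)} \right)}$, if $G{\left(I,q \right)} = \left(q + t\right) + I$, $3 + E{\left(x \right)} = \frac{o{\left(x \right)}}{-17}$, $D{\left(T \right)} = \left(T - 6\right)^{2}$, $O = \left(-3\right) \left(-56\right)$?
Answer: $\frac{454887}{17} \approx 26758.0$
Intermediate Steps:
$t = 302$ ($t = 2 \cdot 151 = 302$)
$O = 168$
$D{\left(T \right)} = \left(-6 + T\right)^{2}$
$E{\left(x \right)} = -3 - \frac{x}{17}$ ($E{\left(x \right)} = -3 + \frac{x}{-17} = -3 + x \left(- \frac{1}{17}\right) = -3 - \frac{x}{17}$)
$G{\left(I,q \right)} = 302 + I + q$ ($G{\left(I,q \right)} = \left(q + 302\right) + I = \left(302 + q\right) + I = 302 + I + q$)
$D{\left(O \right)} + G{\left(214,E{\left(-18 \right)} \right)} = \left(-6 + 168\right)^{2} + \left(302 + 214 - \frac{33}{17}\right) = 162^{2} + \left(302 + 214 + \left(-3 + \frac{18}{17}\right)\right) = 26244 + \left(302 + 214 - \frac{33}{17}\right) = 26244 + \frac{8739}{17} = \frac{454887}{17}$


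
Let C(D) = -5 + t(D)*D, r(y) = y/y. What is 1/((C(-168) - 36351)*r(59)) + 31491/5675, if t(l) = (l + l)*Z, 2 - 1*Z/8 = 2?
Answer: 1144881121/206320300 ≈ 5.5490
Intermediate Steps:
Z = 0 (Z = 16 - 8*2 = 16 - 16 = 0)
t(l) = 0 (t(l) = (l + l)*0 = (2*l)*0 = 0)
r(y) = 1
C(D) = -5 (C(D) = -5 + 0*D = -5 + 0 = -5)
1/((C(-168) - 36351)*r(59)) + 31491/5675 = 1/(-5 - 36351*1) + 31491/5675 = 1/(-36356) + 31491*(1/5675) = -1/36356*1 + 31491/5675 = -1/36356 + 31491/5675 = 1144881121/206320300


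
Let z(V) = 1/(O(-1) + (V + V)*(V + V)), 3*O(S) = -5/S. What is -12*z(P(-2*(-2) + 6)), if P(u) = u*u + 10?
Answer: -36/145205 ≈ -0.00024793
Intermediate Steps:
O(S) = -5/(3*S) (O(S) = (-5/S)/3 = -5/(3*S))
P(u) = 10 + u**2 (P(u) = u**2 + 10 = 10 + u**2)
z(V) = 1/(5/3 + 4*V**2) (z(V) = 1/(-5/3/(-1) + (V + V)*(V + V)) = 1/(-5/3*(-1) + (2*V)*(2*V)) = 1/(5/3 + 4*V**2))
-12*z(P(-2*(-2) + 6)) = -36/(5 + 12*(10 + (-2*(-2) + 6)**2)**2) = -36/(5 + 12*(10 + (4 + 6)**2)**2) = -36/(5 + 12*(10 + 10**2)**2) = -36/(5 + 12*(10 + 100)**2) = -36/(5 + 12*110**2) = -36/(5 + 12*12100) = -36/(5 + 145200) = -36/145205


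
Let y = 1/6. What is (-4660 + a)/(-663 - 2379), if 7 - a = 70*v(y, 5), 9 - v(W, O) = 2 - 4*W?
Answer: 15569/9126 ≈ 1.7060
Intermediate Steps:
y = 1/6 ≈ 0.16667
v(W, O) = 7 + 4*W (v(W, O) = 9 - (2 - 4*W) = 9 + (-2 + 4*W) = 7 + 4*W)
a = -1589/3 (a = 7 - 70*(7 + 4*(1/6)) = 7 - 70*(7 + 2/3) = 7 - 70*23/3 = 7 - 1*1610/3 = 7 - 1610/3 = -1589/3 ≈ -529.67)
(-4660 + a)/(-663 - 2379) = (-4660 - 1589/3)/(-663 - 2379) = -15569/3/(-3042) = -15569/3*(-1/3042) = 15569/9126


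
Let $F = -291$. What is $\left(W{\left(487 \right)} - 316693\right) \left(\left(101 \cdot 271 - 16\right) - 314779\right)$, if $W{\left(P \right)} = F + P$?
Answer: $90968833728$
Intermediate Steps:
$W{\left(P \right)} = -291 + P$
$\left(W{\left(487 \right)} - 316693\right) \left(\left(101 \cdot 271 - 16\right) - 314779\right) = \left(\left(-291 + 487\right) - 316693\right) \left(\left(101 \cdot 271 - 16\right) - 314779\right) = \left(196 - 316693\right) \left(\left(27371 - 16\right) - 314779\right) = - 316497 \left(27355 - 314779\right) = \left(-316497\right) \left(-287424\right) = 90968833728$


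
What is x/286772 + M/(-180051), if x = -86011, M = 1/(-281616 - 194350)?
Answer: -3685491973143077/12287915547584676 ≈ -0.29993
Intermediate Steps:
M = -1/475966 (M = 1/(-475966) = -1/475966 ≈ -2.1010e-6)
x/286772 + M/(-180051) = -86011/286772 - 1/475966/(-180051) = -86011*1/286772 - 1/475966*(-1/180051) = -86011/286772 + 1/85698154266 = -3685491973143077/12287915547584676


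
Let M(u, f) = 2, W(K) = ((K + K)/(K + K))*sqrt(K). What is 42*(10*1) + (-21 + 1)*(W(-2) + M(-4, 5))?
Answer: 380 - 20*I*sqrt(2) ≈ 380.0 - 28.284*I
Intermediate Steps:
W(K) = sqrt(K) (W(K) = ((2*K)/((2*K)))*sqrt(K) = ((2*K)*(1/(2*K)))*sqrt(K) = 1*sqrt(K) = sqrt(K))
42*(10*1) + (-21 + 1)*(W(-2) + M(-4, 5)) = 42*(10*1) + (-21 + 1)*(sqrt(-2) + 2) = 42*10 - 20*(I*sqrt(2) + 2) = 420 - 20*(2 + I*sqrt(2)) = 420 + (-40 - 20*I*sqrt(2)) = 380 - 20*I*sqrt(2)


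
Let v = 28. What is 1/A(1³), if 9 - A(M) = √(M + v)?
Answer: 9/52 + √29/52 ≈ 0.27664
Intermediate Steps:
A(M) = 9 - √(28 + M) (A(M) = 9 - √(M + 28) = 9 - √(28 + M))
1/A(1³) = 1/(9 - √(28 + 1³)) = 1/(9 - √(28 + 1)) = 1/(9 - √29)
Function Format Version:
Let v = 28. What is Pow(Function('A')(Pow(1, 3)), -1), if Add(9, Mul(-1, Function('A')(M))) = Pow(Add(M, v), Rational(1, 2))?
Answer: Add(Rational(9, 52), Mul(Rational(1, 52), Pow(29, Rational(1, 2)))) ≈ 0.27664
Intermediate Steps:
Function('A')(M) = Add(9, Mul(-1, Pow(Add(28, M), Rational(1, 2)))) (Function('A')(M) = Add(9, Mul(-1, Pow(Add(M, 28), Rational(1, 2)))) = Add(9, Mul(-1, Pow(Add(28, M), Rational(1, 2)))))
Pow(Function('A')(Pow(1, 3)), -1) = Pow(Add(9, Mul(-1, Pow(Add(28, Pow(1, 3)), Rational(1, 2)))), -1) = Pow(Add(9, Mul(-1, Pow(Add(28, 1), Rational(1, 2)))), -1) = Pow(Add(9, Mul(-1, Pow(29, Rational(1, 2)))), -1)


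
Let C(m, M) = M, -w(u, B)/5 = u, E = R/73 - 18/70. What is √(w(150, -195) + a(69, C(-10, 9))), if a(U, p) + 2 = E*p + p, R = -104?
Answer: I*√4949132090/2555 ≈ 27.534*I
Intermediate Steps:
E = -4297/2555 (E = -104/73 - 18/70 = -104*1/73 - 18*1/70 = -104/73 - 9/35 = -4297/2555 ≈ -1.6818)
w(u, B) = -5*u
a(U, p) = -2 - 1742*p/2555 (a(U, p) = -2 + (-4297*p/2555 + p) = -2 - 1742*p/2555)
√(w(150, -195) + a(69, C(-10, 9))) = √(-5*150 + (-2 - 1742/2555*9)) = √(-750 + (-2 - 15678/2555)) = √(-750 - 20788/2555) = √(-1937038/2555) = I*√4949132090/2555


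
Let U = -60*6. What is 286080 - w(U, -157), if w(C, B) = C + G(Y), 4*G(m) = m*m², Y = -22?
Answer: 289102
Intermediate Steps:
G(m) = m³/4 (G(m) = (m*m²)/4 = m³/4)
U = -360
w(C, B) = -2662 + C (w(C, B) = C + (¼)*(-22)³ = C + (¼)*(-10648) = C - 2662 = -2662 + C)
286080 - w(U, -157) = 286080 - (-2662 - 360) = 286080 - 1*(-3022) = 286080 + 3022 = 289102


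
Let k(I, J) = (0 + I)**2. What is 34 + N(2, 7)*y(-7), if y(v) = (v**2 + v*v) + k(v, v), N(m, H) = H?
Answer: 1063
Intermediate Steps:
k(I, J) = I**2
y(v) = 3*v**2 (y(v) = (v**2 + v*v) + v**2 = (v**2 + v**2) + v**2 = 2*v**2 + v**2 = 3*v**2)
34 + N(2, 7)*y(-7) = 34 + 7*(3*(-7)**2) = 34 + 7*(3*49) = 34 + 7*147 = 34 + 1029 = 1063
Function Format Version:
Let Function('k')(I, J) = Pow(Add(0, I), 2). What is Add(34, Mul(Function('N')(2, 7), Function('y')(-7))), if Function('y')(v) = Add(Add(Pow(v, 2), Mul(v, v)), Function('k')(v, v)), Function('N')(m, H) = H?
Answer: 1063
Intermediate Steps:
Function('k')(I, J) = Pow(I, 2)
Function('y')(v) = Mul(3, Pow(v, 2)) (Function('y')(v) = Add(Add(Pow(v, 2), Mul(v, v)), Pow(v, 2)) = Add(Add(Pow(v, 2), Pow(v, 2)), Pow(v, 2)) = Add(Mul(2, Pow(v, 2)), Pow(v, 2)) = Mul(3, Pow(v, 2)))
Add(34, Mul(Function('N')(2, 7), Function('y')(-7))) = Add(34, Mul(7, Mul(3, Pow(-7, 2)))) = Add(34, Mul(7, Mul(3, 49))) = Add(34, Mul(7, 147)) = Add(34, 1029) = 1063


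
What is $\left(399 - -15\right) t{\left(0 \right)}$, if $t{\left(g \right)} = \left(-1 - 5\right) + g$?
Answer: $-2484$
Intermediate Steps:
$t{\left(g \right)} = -6 + g$
$\left(399 - -15\right) t{\left(0 \right)} = \left(399 - -15\right) \left(-6 + 0\right) = \left(399 + 15\right) \left(-6\right) = 414 \left(-6\right) = -2484$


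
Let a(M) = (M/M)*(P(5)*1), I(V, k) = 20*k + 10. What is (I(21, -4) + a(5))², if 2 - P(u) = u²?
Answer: 8649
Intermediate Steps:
P(u) = 2 - u²
I(V, k) = 10 + 20*k
a(M) = -23 (a(M) = (M/M)*((2 - 1*5²)*1) = 1*((2 - 1*25)*1) = 1*((2 - 25)*1) = 1*(-23*1) = 1*(-23) = -23)
(I(21, -4) + a(5))² = ((10 + 20*(-4)) - 23)² = ((10 - 80) - 23)² = (-70 - 23)² = (-93)² = 8649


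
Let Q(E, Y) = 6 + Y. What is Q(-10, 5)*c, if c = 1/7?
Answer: 11/7 ≈ 1.5714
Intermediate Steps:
c = ⅐ ≈ 0.14286
Q(-10, 5)*c = (6 + 5)*(⅐) = 11*(⅐) = 11/7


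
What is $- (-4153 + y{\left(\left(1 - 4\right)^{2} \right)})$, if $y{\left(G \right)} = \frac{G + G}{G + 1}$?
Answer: $\frac{20756}{5} \approx 4151.2$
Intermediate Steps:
$y{\left(G \right)} = \frac{2 G}{1 + G}$
$- (-4153 + y{\left(\left(1 - 4\right)^{2} \right)}) = - (-4153 + \frac{2 \left(1 - 4\right)^{2}}{1 + \left(1 - 4\right)^{2}}) = - (-4153 + \frac{2 \left(-3\right)^{2}}{1 + \left(-3\right)^{2}}) = - (-4153 + 2 \cdot 9 \frac{1}{1 + 9}) = - (-4153 + 2 \cdot 9 \cdot \frac{1}{10}) = - (-4153 + \frac{9}{5}) = \left(-1\right) \left(- \frac{20756}{5}\right) = \frac{20756}{5}$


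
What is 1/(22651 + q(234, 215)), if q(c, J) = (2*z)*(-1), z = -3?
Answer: 1/22657 ≈ 4.4136e-5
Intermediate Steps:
q(c, J) = 6 (q(c, J) = (2*(-3))*(-1) = -6*(-1) = 6)
1/(22651 + q(234, 215)) = 1/(22651 + 6) = 1/22657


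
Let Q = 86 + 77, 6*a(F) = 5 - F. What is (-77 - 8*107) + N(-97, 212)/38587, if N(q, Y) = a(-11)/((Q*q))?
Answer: -1707667260551/1830297171 ≈ -933.00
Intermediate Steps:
a(F) = ⅚ - F/6 (a(F) = (5 - F)/6 = ⅚ - F/6)
Q = 163
N(q, Y) = 8/(489*q) (N(q, Y) = (⅚ - ⅙*(-11))/((163*q)) = (⅚ + 11/6)*(1/(163*q)) = 8*(1/(163*q))/3 = 8/(489*q))
(-77 - 8*107) + N(-97, 212)/38587 = (-77 - 8*107) + ((8/489)/(-97))/38587 = (-77 - 856) + ((8/489)*(-1/97))*(1/38587) = -933 - 8/47433*1/38587 = -933 - 8/1830297171 = -1707667260551/1830297171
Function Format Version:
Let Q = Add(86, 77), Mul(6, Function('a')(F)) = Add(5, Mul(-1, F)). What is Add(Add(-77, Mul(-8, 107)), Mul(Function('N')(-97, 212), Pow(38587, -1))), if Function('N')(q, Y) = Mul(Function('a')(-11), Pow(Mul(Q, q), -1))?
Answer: Rational(-1707667260551, 1830297171) ≈ -933.00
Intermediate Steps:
Function('a')(F) = Add(Rational(5, 6), Mul(Rational(-1, 6), F)) (Function('a')(F) = Mul(Rational(1, 6), Add(5, Mul(-1, F))) = Add(Rational(5, 6), Mul(Rational(-1, 6), F)))
Q = 163
Function('N')(q, Y) = Mul(Rational(8, 489), Pow(q, -1)) (Function('N')(q, Y) = Mul(Add(Rational(5, 6), Mul(Rational(-1, 6), -11)), Pow(Mul(163, q), -1)) = Mul(Add(Rational(5, 6), Rational(11, 6)), Mul(Rational(1, 163), Pow(q, -1))) = Mul(Rational(8, 3), Mul(Rational(1, 163), Pow(q, -1))) = Mul(Rational(8, 489), Pow(q, -1)))
Add(Add(-77, Mul(-8, 107)), Mul(Function('N')(-97, 212), Pow(38587, -1))) = Add(Add(-77, Mul(-8, 107)), Mul(Mul(Rational(8, 489), Pow(-97, -1)), Pow(38587, -1))) = Add(Add(-77, -856), Mul(Mul(Rational(8, 489), Rational(-1, 97)), Rational(1, 38587))) = Add(-933, Mul(Rational(-8, 47433), Rational(1, 38587))) = Add(-933, Rational(-8, 1830297171)) = Rational(-1707667260551, 1830297171)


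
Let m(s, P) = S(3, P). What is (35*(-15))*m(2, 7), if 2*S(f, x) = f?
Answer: -1575/2 ≈ -787.50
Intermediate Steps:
S(f, x) = f/2
m(s, P) = 3/2 (m(s, P) = (½)*3 = 3/2)
(35*(-15))*m(2, 7) = (35*(-15))*(3/2) = -525*3/2 = -1575/2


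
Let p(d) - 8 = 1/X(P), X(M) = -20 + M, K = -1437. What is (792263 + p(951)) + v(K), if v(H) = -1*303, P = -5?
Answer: 19799199/25 ≈ 7.9197e+5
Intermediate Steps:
v(H) = -303
p(d) = 199/25 (p(d) = 8 + 1/(-20 - 5) = 8 + 1/(-25) = 8 - 1/25 = 199/25)
(792263 + p(951)) + v(K) = (792263 + 199/25) - 303 = 19806774/25 - 303 = 19799199/25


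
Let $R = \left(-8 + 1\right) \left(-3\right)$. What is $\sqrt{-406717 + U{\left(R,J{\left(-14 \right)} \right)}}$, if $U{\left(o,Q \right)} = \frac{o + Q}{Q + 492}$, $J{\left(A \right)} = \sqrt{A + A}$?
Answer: $\frac{\sqrt{6} \sqrt{\frac{-66701581 - 271144 i \sqrt{7}}{246 + i \sqrt{7}}}}{2} \approx 8.0713 \cdot 10^{-6} + 637.74 i$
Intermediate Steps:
$J{\left(A \right)} = \sqrt{2} \sqrt{A}$ ($J{\left(A \right)} = \sqrt{2 A} = \sqrt{2} \sqrt{A}$)
$R = 21$ ($R = \left(-7\right) \left(-3\right) = 21$)
$U{\left(o,Q \right)} = \frac{Q + o}{492 + Q}$
$\sqrt{-406717 + U{\left(R,J{\left(-14 \right)} \right)}} = \sqrt{-406717 + \frac{\sqrt{2} \sqrt{-14} + 21}{492 + \sqrt{2} \sqrt{-14}}} = \sqrt{-406717 + \frac{\sqrt{2} i \sqrt{14} + 21}{492 + \sqrt{2} i \sqrt{14}}} = \sqrt{-406717 + \frac{2 i \sqrt{7} + 21}{492 + 2 i \sqrt{7}}} = \sqrt{-406717 + \frac{21 + 2 i \sqrt{7}}{492 + 2 i \sqrt{7}}}$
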